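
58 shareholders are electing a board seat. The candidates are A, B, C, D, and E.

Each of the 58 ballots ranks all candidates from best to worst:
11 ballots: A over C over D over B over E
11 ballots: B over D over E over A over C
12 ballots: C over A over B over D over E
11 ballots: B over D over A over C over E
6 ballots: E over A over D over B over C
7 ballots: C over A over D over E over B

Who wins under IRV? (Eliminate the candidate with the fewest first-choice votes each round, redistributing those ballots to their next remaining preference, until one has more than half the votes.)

C

Round 1: A 11, B 22, C 19, D 0, E 6. D eliminated.
Round 2: A 11, B 22, C 19, E 6. E eliminated.
Round 3: A 17, B 22, C 19. A eliminated.
Round 4: B 28, C 30. C has a majority (≥30).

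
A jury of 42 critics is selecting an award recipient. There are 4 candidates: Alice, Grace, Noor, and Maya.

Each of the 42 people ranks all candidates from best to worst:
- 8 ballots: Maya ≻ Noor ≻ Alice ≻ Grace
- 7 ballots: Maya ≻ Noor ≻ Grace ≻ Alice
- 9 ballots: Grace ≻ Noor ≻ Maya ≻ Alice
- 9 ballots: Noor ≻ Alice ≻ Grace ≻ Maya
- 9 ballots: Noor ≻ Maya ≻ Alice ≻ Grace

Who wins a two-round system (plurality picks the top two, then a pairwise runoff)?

Noor

Round 1 first-place votes: Alice 0, Grace 9, Noor 18, Maya 15. Noor and Maya advance.
Runoff: Noor is ranked above Maya on 27 ballots, Maya above Noor on 15.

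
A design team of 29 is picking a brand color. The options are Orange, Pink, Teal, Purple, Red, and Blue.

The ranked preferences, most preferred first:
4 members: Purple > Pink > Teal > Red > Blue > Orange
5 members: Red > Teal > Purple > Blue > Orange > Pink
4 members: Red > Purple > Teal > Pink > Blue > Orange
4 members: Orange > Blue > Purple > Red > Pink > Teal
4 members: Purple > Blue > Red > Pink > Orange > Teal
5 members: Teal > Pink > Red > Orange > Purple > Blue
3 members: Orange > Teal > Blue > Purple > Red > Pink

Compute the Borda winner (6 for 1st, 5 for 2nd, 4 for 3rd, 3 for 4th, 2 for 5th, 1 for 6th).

Orange: 4×1 + 5×2 + 4×1 + 4×6 + 4×2 + 5×3 + 3×6 = 83
Pink: 4×5 + 5×1 + 4×3 + 4×2 + 4×3 + 5×5 + 3×1 = 85
Teal: 4×4 + 5×5 + 4×4 + 4×1 + 4×1 + 5×6 + 3×5 = 110
Purple: 4×6 + 5×4 + 4×5 + 4×4 + 4×6 + 5×2 + 3×3 = 123
Red: 4×3 + 5×6 + 4×6 + 4×3 + 4×4 + 5×4 + 3×2 = 120
Blue: 4×2 + 5×3 + 4×2 + 4×5 + 4×5 + 5×1 + 3×4 = 88

Purple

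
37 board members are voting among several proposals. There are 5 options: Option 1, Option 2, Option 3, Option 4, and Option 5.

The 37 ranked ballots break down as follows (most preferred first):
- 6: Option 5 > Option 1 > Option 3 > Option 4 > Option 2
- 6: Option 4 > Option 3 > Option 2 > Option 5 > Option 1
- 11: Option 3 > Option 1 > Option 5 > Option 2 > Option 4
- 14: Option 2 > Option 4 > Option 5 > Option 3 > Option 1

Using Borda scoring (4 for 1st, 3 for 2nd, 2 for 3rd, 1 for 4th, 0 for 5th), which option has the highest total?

Option 3

Option 1: 6×3 + 6×0 + 11×3 + 14×0 = 51
Option 2: 6×0 + 6×2 + 11×1 + 14×4 = 79
Option 3: 6×2 + 6×3 + 11×4 + 14×1 = 88
Option 4: 6×1 + 6×4 + 11×0 + 14×3 = 72
Option 5: 6×4 + 6×1 + 11×2 + 14×2 = 80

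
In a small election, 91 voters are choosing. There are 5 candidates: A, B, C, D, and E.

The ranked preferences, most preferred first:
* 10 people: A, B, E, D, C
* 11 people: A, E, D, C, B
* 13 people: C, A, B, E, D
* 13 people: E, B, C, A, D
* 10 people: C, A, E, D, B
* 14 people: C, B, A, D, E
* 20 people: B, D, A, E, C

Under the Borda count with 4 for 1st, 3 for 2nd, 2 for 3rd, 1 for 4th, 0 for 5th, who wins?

A

A: 10×4 + 11×4 + 13×3 + 13×1 + 10×3 + 14×2 + 20×2 = 234
B: 10×3 + 11×0 + 13×2 + 13×3 + 10×0 + 14×3 + 20×4 = 217
C: 10×0 + 11×1 + 13×4 + 13×2 + 10×4 + 14×4 + 20×0 = 185
D: 10×1 + 11×2 + 13×0 + 13×0 + 10×1 + 14×1 + 20×3 = 116
E: 10×2 + 11×3 + 13×1 + 13×4 + 10×2 + 14×0 + 20×1 = 158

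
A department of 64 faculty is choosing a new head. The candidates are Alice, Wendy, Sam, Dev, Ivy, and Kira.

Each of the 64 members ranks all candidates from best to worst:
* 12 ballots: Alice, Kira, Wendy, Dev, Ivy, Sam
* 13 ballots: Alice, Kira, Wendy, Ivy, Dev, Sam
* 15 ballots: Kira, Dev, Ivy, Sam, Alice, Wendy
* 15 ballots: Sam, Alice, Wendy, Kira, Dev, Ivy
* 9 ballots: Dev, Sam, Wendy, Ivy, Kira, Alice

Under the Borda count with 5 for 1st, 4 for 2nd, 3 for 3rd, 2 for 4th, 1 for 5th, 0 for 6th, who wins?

Alice: 12×5 + 13×5 + 15×1 + 15×4 + 9×0 = 200
Wendy: 12×3 + 13×3 + 15×0 + 15×3 + 9×3 = 147
Sam: 12×0 + 13×0 + 15×2 + 15×5 + 9×4 = 141
Dev: 12×2 + 13×1 + 15×4 + 15×1 + 9×5 = 157
Ivy: 12×1 + 13×2 + 15×3 + 15×0 + 9×2 = 101
Kira: 12×4 + 13×4 + 15×5 + 15×2 + 9×1 = 214

Kira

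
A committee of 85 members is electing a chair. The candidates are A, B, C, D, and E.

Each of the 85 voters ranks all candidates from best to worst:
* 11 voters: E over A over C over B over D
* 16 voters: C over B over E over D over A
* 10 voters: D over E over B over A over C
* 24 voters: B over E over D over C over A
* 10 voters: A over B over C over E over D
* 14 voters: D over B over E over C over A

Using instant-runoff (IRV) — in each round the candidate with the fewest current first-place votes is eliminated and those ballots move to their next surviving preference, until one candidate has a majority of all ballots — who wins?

B

Round 1: A 10, B 24, C 16, D 24, E 11. A eliminated.
Round 2: B 34, C 16, D 24, E 11. E eliminated.
Round 3: B 34, C 27, D 24. D eliminated.
Round 4: B 58, C 27. B has a majority (≥43).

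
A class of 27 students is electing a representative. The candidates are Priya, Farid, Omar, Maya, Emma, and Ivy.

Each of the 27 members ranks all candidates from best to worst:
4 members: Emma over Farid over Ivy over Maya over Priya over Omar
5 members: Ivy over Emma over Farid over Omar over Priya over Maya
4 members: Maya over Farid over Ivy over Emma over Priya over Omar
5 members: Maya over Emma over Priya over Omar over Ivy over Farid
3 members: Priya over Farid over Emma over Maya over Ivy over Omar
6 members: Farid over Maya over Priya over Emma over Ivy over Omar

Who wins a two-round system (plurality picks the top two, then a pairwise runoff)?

Farid

Round 1 first-place votes: Priya 3, Farid 6, Omar 0, Maya 9, Emma 4, Ivy 5. Maya and Farid advance.
Runoff: Maya is ranked above Farid on 9 ballots, Farid above Maya on 18.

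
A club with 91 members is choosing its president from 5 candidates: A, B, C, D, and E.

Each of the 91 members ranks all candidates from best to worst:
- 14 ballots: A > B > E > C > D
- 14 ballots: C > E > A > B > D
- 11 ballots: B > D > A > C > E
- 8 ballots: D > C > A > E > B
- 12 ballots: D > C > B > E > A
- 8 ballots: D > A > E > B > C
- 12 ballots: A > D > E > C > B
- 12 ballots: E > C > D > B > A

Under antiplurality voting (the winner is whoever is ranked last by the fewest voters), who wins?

C

Last-place votes: A 24, B 20, C 8, D 28, E 11.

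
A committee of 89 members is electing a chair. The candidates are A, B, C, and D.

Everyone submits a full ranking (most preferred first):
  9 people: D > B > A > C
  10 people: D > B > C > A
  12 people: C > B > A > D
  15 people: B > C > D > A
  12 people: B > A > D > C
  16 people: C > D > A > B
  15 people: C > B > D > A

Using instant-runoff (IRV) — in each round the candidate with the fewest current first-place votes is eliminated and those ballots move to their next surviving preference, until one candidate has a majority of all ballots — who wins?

Round 1: A 0, B 27, C 43, D 19. A eliminated.
Round 2: B 27, C 43, D 19. D eliminated.
Round 3: B 46, C 43. B has a majority (≥45).

B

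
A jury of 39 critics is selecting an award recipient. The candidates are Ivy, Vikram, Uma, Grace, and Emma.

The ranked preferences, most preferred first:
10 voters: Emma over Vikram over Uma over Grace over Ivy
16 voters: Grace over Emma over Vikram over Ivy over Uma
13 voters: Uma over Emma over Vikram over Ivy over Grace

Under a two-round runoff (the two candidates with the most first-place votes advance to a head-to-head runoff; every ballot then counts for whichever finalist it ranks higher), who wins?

Round 1 first-place votes: Ivy 0, Vikram 0, Uma 13, Grace 16, Emma 10. Grace and Uma advance.
Runoff: Grace is ranked above Uma on 16 ballots, Uma above Grace on 23.

Uma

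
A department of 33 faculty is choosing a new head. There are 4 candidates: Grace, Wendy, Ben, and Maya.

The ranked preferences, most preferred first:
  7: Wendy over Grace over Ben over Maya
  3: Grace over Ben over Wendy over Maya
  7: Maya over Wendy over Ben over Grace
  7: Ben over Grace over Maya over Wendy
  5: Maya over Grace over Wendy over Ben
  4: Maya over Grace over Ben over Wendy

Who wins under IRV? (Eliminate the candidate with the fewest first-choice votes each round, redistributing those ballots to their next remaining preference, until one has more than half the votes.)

Round 1: Grace 3, Wendy 7, Ben 7, Maya 16. Grace eliminated.
Round 2: Wendy 7, Ben 10, Maya 16. Wendy eliminated.
Round 3: Ben 17, Maya 16. Ben has a majority (≥17).

Ben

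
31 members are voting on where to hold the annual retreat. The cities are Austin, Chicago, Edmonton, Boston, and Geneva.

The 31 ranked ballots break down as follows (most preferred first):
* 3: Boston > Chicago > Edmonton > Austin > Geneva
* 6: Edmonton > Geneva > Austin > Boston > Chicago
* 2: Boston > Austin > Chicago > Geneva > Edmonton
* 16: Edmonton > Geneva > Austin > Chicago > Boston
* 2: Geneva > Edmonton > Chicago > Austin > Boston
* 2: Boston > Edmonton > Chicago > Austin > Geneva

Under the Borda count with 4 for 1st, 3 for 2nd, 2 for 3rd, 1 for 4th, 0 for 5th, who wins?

Edmonton

Austin: 3×1 + 6×2 + 2×3 + 16×2 + 2×1 + 2×1 = 57
Chicago: 3×3 + 6×0 + 2×2 + 16×1 + 2×2 + 2×2 = 37
Edmonton: 3×2 + 6×4 + 2×0 + 16×4 + 2×3 + 2×3 = 106
Boston: 3×4 + 6×1 + 2×4 + 16×0 + 2×0 + 2×4 = 34
Geneva: 3×0 + 6×3 + 2×1 + 16×3 + 2×4 + 2×0 = 76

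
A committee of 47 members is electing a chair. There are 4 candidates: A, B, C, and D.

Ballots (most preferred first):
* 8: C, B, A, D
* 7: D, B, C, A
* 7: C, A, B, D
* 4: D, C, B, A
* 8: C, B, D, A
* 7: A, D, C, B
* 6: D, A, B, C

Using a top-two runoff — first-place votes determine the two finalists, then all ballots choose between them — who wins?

D

Round 1 first-place votes: A 7, B 0, C 23, D 17. C and D advance.
Runoff: C is ranked above D on 23 ballots, D above C on 24.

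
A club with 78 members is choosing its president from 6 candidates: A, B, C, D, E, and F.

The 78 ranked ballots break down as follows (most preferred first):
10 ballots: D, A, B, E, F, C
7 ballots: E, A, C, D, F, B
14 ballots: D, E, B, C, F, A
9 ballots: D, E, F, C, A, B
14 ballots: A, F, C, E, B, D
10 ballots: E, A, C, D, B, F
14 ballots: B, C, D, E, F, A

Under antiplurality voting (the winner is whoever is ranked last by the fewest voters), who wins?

E

Last-place votes: A 28, B 16, C 10, D 14, E 0, F 10.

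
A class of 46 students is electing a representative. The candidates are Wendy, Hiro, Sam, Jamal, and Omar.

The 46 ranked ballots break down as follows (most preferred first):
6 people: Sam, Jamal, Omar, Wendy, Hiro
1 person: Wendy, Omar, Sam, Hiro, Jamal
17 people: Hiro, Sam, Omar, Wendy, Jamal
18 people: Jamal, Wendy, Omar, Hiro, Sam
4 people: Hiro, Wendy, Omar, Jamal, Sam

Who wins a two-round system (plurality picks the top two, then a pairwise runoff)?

Jamal

Round 1 first-place votes: Wendy 1, Hiro 21, Sam 6, Jamal 18, Omar 0. Hiro and Jamal advance.
Runoff: Hiro is ranked above Jamal on 22 ballots, Jamal above Hiro on 24.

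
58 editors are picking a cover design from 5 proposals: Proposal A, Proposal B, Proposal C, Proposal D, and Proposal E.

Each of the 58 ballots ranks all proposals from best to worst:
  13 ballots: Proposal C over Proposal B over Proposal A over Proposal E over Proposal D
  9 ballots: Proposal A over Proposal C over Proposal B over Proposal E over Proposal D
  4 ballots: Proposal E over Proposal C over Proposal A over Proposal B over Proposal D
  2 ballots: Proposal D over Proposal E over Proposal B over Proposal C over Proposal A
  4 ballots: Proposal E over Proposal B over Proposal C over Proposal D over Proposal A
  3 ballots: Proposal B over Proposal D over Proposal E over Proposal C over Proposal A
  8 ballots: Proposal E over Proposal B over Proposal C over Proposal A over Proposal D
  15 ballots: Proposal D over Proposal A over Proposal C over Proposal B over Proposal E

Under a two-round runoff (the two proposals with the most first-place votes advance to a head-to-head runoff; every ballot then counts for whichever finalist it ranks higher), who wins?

Round 1 first-place votes: Proposal A 9, Proposal B 3, Proposal C 13, Proposal D 17, Proposal E 16. Proposal D and Proposal E advance.
Runoff: Proposal D is ranked above Proposal E on 20 ballots, Proposal E above Proposal D on 38.

Proposal E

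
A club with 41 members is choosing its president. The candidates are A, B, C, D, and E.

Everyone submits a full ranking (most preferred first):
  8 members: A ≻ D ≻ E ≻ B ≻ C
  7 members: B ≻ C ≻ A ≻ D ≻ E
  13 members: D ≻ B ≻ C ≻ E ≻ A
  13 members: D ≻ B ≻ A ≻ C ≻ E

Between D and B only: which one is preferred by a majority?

D

D is ranked above B on 34 ballots; B above D on 7.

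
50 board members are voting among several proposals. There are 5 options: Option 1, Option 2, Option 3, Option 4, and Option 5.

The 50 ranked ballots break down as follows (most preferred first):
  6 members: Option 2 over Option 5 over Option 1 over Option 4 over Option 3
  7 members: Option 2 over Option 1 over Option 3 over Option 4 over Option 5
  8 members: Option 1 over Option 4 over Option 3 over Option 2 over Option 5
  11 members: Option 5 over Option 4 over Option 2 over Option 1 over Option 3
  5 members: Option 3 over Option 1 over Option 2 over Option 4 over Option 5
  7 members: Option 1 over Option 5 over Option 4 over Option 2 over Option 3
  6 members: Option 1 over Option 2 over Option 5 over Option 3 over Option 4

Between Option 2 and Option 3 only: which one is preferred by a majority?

Option 2

Option 2 is ranked above Option 3 on 37 ballots; Option 3 above Option 2 on 13.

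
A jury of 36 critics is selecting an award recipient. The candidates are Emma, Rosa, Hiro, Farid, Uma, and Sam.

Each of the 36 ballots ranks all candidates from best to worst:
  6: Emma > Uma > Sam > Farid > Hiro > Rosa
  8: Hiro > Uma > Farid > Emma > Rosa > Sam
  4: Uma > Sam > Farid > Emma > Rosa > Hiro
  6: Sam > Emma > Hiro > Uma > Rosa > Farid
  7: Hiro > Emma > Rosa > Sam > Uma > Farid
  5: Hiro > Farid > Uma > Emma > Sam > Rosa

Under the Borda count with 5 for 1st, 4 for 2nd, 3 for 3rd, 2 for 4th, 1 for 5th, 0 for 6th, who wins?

Hiro

Emma: 6×5 + 8×2 + 4×2 + 6×4 + 7×4 + 5×2 = 116
Rosa: 6×0 + 8×1 + 4×1 + 6×1 + 7×3 + 5×0 = 39
Hiro: 6×1 + 8×5 + 4×0 + 6×3 + 7×5 + 5×5 = 124
Farid: 6×2 + 8×3 + 4×3 + 6×0 + 7×0 + 5×4 = 68
Uma: 6×4 + 8×4 + 4×5 + 6×2 + 7×1 + 5×3 = 110
Sam: 6×3 + 8×0 + 4×4 + 6×5 + 7×2 + 5×1 = 83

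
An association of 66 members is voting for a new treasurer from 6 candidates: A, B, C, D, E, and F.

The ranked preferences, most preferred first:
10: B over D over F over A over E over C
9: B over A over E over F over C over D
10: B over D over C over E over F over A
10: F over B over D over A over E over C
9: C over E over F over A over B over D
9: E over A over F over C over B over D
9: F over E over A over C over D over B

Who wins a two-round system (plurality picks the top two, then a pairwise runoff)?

F

Round 1 first-place votes: A 0, B 29, C 9, D 0, E 9, F 19. B and F advance.
Runoff: B is ranked above F on 29 ballots, F above B on 37.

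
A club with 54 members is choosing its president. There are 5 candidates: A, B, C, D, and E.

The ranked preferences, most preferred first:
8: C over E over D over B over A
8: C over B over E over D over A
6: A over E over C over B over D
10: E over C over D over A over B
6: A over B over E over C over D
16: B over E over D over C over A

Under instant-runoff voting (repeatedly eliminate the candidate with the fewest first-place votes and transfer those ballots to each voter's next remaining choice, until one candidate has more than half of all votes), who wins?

C

Round 1: A 12, B 16, C 16, D 0, E 10. D eliminated.
Round 2: A 12, B 16, C 16, E 10. E eliminated.
Round 3: A 12, B 16, C 26. A eliminated.
Round 4: B 22, C 32. C has a majority (≥28).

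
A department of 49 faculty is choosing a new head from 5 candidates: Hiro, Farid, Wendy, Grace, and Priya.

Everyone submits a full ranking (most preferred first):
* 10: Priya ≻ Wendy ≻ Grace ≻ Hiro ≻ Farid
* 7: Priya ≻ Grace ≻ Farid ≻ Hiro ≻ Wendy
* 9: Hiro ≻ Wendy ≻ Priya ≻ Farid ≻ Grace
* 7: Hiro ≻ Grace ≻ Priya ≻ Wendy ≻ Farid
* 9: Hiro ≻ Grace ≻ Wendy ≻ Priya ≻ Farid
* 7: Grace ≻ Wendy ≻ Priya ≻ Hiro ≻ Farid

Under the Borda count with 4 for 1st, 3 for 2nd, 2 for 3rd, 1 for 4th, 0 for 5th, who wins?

Hiro: 10×1 + 7×1 + 9×4 + 7×4 + 9×4 + 7×1 = 124
Farid: 10×0 + 7×2 + 9×1 + 7×0 + 9×0 + 7×0 = 23
Wendy: 10×3 + 7×0 + 9×3 + 7×1 + 9×2 + 7×3 = 103
Grace: 10×2 + 7×3 + 9×0 + 7×3 + 9×3 + 7×4 = 117
Priya: 10×4 + 7×4 + 9×2 + 7×2 + 9×1 + 7×2 = 123

Hiro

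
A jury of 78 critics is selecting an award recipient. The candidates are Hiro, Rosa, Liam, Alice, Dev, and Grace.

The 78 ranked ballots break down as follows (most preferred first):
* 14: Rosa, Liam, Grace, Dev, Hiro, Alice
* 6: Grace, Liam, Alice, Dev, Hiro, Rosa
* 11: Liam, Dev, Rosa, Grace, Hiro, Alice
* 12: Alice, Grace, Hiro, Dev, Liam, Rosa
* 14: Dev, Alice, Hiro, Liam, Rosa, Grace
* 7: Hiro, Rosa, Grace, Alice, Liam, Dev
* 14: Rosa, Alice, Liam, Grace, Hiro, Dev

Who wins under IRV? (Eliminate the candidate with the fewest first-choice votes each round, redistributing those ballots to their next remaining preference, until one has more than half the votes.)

Round 1: Hiro 7, Rosa 28, Liam 11, Alice 12, Dev 14, Grace 6. Grace eliminated.
Round 2: Hiro 7, Rosa 28, Liam 17, Alice 12, Dev 14. Hiro eliminated.
Round 3: Rosa 35, Liam 17, Alice 12, Dev 14. Alice eliminated.
Round 4: Rosa 35, Liam 17, Dev 26. Liam eliminated.
Round 5: Rosa 35, Dev 43. Dev has a majority (≥40).

Dev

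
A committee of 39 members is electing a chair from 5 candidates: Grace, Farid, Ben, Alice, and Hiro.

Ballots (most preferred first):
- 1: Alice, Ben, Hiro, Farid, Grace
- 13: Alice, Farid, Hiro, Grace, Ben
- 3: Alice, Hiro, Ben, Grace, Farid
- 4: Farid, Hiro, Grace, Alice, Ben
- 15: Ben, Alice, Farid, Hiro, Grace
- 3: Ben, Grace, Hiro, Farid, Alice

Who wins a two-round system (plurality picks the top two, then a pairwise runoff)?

Alice

Round 1 first-place votes: Grace 0, Farid 4, Ben 18, Alice 17, Hiro 0. Ben and Alice advance.
Runoff: Ben is ranked above Alice on 18 ballots, Alice above Ben on 21.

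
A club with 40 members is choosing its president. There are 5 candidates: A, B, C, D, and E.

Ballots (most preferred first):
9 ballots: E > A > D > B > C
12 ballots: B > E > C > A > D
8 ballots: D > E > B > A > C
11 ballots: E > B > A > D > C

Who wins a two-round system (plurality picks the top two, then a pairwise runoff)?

E

Round 1 first-place votes: A 0, B 12, C 0, D 8, E 20. E and B advance.
Runoff: E is ranked above B on 28 ballots, B above E on 12.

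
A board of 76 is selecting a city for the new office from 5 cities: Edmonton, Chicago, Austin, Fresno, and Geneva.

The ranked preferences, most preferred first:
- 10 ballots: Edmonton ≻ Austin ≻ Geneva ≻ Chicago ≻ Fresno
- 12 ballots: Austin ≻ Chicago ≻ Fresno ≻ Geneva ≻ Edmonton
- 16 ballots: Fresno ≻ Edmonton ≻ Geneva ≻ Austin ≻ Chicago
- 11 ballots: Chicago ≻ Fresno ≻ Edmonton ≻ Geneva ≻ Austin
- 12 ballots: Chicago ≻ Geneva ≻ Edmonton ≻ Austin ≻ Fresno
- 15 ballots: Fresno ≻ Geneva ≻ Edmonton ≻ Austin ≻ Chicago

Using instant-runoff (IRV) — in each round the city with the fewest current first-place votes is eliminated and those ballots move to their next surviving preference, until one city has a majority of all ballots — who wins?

Chicago

Round 1: Edmonton 10, Chicago 23, Austin 12, Fresno 31, Geneva 0. Geneva eliminated.
Round 2: Edmonton 10, Chicago 23, Austin 12, Fresno 31. Edmonton eliminated.
Round 3: Chicago 23, Austin 22, Fresno 31. Austin eliminated.
Round 4: Chicago 45, Fresno 31. Chicago has a majority (≥39).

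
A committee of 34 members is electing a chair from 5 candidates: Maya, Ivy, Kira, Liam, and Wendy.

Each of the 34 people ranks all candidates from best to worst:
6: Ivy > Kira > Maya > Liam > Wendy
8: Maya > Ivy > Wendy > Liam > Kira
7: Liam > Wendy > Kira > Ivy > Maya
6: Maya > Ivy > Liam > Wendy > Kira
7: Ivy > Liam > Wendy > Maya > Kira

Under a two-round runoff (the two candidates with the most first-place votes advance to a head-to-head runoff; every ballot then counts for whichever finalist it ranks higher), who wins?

Ivy

Round 1 first-place votes: Maya 14, Ivy 13, Kira 0, Liam 7, Wendy 0. Maya and Ivy advance.
Runoff: Maya is ranked above Ivy on 14 ballots, Ivy above Maya on 20.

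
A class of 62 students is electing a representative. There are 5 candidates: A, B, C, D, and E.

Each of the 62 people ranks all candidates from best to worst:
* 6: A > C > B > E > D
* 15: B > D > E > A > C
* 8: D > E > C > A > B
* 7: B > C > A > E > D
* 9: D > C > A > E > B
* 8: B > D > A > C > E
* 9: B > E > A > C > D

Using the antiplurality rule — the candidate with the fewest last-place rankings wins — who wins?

A

Last-place votes: A 0, B 17, C 15, D 22, E 8.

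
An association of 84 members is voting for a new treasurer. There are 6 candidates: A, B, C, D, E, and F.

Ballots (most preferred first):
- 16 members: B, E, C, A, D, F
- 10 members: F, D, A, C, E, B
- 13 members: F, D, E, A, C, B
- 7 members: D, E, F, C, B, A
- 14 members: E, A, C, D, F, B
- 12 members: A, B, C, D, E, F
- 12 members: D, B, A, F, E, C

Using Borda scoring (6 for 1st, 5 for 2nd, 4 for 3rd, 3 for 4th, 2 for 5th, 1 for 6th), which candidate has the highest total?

A: 16×3 + 10×4 + 13×3 + 7×1 + 14×5 + 12×6 + 12×4 = 324
B: 16×6 + 10×1 + 13×1 + 7×2 + 14×1 + 12×5 + 12×5 = 267
C: 16×4 + 10×3 + 13×2 + 7×3 + 14×4 + 12×4 + 12×1 = 257
D: 16×2 + 10×5 + 13×5 + 7×6 + 14×3 + 12×3 + 12×6 = 339
E: 16×5 + 10×2 + 13×4 + 7×5 + 14×6 + 12×2 + 12×2 = 319
F: 16×1 + 10×6 + 13×6 + 7×4 + 14×2 + 12×1 + 12×3 = 258

D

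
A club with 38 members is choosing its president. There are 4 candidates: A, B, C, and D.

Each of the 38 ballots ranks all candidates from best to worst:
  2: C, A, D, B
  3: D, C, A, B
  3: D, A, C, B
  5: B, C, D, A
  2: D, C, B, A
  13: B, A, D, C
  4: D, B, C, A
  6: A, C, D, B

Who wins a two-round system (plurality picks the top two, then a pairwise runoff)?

D

Round 1 first-place votes: A 6, B 18, C 2, D 12. B and D advance.
Runoff: B is ranked above D on 18 ballots, D above B on 20.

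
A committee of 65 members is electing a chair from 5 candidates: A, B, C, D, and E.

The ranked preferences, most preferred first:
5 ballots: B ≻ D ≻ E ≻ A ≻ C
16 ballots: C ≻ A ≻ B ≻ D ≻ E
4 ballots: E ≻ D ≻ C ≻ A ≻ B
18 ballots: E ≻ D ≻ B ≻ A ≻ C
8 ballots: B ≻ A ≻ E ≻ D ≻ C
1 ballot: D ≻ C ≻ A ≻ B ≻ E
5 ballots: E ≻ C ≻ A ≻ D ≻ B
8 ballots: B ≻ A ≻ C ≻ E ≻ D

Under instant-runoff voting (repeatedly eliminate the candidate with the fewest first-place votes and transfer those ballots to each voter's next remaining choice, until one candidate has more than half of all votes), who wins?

Round 1: A 0, B 21, C 16, D 1, E 27. A eliminated.
Round 2: B 21, C 16, D 1, E 27. D eliminated.
Round 3: B 21, C 17, E 27. C eliminated.
Round 4: B 38, E 27. B has a majority (≥33).

B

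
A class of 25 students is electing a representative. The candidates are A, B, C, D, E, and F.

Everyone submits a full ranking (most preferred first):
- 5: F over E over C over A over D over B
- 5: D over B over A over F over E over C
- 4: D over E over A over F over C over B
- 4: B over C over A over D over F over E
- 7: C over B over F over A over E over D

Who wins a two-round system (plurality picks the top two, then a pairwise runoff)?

Round 1 first-place votes: A 0, B 4, C 7, D 9, E 0, F 5. D and C advance.
Runoff: D is ranked above C on 9 ballots, C above D on 16.

C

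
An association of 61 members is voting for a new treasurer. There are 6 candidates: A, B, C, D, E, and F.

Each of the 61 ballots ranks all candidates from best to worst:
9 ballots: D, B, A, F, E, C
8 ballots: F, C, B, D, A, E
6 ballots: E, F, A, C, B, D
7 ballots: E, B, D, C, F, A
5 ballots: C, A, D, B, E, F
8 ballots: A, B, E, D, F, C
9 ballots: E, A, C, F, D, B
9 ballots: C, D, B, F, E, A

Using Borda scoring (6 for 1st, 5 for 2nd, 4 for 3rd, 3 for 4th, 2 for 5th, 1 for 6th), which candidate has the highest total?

A: 9×4 + 8×2 + 6×4 + 7×1 + 5×5 + 8×6 + 9×5 + 9×1 = 210
B: 9×5 + 8×4 + 6×2 + 7×5 + 5×3 + 8×5 + 9×1 + 9×4 = 224
C: 9×1 + 8×5 + 6×3 + 7×3 + 5×6 + 8×1 + 9×4 + 9×6 = 216
D: 9×6 + 8×3 + 6×1 + 7×4 + 5×4 + 8×3 + 9×2 + 9×5 = 219
E: 9×2 + 8×1 + 6×6 + 7×6 + 5×2 + 8×4 + 9×6 + 9×2 = 218
F: 9×3 + 8×6 + 6×5 + 7×2 + 5×1 + 8×2 + 9×3 + 9×3 = 194

B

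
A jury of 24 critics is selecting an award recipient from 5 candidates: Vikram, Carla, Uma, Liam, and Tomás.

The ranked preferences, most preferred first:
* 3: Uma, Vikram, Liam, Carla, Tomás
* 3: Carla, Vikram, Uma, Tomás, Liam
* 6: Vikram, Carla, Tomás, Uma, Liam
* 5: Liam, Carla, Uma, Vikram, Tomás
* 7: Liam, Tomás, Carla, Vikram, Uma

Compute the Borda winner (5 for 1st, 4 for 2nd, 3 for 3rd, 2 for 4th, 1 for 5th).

Carla

Vikram: 3×4 + 3×4 + 6×5 + 5×2 + 7×2 = 78
Carla: 3×2 + 3×5 + 6×4 + 5×4 + 7×3 = 86
Uma: 3×5 + 3×3 + 6×2 + 5×3 + 7×1 = 58
Liam: 3×3 + 3×1 + 6×1 + 5×5 + 7×5 = 78
Tomás: 3×1 + 3×2 + 6×3 + 5×1 + 7×4 = 60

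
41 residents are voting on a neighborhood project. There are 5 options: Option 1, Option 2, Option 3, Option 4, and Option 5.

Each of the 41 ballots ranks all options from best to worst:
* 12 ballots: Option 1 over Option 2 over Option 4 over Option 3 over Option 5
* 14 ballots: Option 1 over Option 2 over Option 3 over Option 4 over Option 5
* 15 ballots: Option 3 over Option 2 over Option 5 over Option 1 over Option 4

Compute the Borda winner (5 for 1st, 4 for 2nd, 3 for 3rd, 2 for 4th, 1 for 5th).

Option 1: 12×5 + 14×5 + 15×2 = 160
Option 2: 12×4 + 14×4 + 15×4 = 164
Option 3: 12×2 + 14×3 + 15×5 = 141
Option 4: 12×3 + 14×2 + 15×1 = 79
Option 5: 12×1 + 14×1 + 15×3 = 71

Option 2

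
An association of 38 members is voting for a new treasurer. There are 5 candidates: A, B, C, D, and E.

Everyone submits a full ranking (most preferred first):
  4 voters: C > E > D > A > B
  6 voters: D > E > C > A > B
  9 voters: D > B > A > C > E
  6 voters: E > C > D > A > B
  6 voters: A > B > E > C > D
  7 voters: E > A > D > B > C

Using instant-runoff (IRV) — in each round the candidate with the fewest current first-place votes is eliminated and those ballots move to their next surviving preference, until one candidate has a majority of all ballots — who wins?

E

Round 1: A 6, B 0, C 4, D 15, E 13. B eliminated.
Round 2: A 6, C 4, D 15, E 13. C eliminated.
Round 3: A 6, D 15, E 17. A eliminated.
Round 4: D 15, E 23. E has a majority (≥20).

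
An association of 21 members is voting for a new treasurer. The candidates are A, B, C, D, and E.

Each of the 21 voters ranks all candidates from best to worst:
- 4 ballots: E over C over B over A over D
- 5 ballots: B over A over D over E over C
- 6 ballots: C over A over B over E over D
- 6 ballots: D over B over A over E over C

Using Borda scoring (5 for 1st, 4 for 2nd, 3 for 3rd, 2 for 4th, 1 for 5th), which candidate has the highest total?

B

A: 4×2 + 5×4 + 6×4 + 6×3 = 70
B: 4×3 + 5×5 + 6×3 + 6×4 = 79
C: 4×4 + 5×1 + 6×5 + 6×1 = 57
D: 4×1 + 5×3 + 6×1 + 6×5 = 55
E: 4×5 + 5×2 + 6×2 + 6×2 = 54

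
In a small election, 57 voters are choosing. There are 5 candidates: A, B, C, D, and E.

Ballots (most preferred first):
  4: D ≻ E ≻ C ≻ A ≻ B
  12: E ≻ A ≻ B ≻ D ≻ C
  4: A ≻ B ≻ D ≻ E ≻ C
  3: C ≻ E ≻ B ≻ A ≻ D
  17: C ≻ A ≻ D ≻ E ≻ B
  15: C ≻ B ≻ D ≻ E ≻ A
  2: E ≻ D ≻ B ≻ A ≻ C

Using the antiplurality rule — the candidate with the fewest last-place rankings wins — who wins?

Last-place votes: A 15, B 21, C 18, D 3, E 0.

E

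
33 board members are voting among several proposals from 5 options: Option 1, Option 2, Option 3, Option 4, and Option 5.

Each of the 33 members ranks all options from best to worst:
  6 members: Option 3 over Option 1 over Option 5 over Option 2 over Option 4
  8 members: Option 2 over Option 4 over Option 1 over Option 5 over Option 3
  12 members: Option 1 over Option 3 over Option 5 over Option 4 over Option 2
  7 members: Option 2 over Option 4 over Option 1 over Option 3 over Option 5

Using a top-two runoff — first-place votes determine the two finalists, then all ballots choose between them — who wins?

Round 1 first-place votes: Option 1 12, Option 2 15, Option 3 6, Option 4 0, Option 5 0. Option 2 and Option 1 advance.
Runoff: Option 2 is ranked above Option 1 on 15 ballots, Option 1 above Option 2 on 18.

Option 1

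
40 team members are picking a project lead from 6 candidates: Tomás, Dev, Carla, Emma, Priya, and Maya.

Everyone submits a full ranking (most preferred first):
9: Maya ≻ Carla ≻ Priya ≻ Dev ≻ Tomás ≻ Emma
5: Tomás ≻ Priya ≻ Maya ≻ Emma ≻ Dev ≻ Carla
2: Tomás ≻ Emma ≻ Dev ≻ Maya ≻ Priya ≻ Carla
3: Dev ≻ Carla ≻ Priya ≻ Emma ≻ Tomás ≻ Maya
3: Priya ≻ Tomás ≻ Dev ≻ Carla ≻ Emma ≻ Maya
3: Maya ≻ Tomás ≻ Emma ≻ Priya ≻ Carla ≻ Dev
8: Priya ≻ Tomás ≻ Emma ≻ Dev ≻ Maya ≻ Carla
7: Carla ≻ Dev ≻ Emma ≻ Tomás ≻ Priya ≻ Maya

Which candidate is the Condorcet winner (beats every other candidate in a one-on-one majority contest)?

Priya vs Tomás: 23–17
Priya vs Dev: 28–12
Priya vs Carla: 21–19
Priya vs Emma: 28–12
Priya vs Maya: 26–14
Priya beats every other candidate.

Priya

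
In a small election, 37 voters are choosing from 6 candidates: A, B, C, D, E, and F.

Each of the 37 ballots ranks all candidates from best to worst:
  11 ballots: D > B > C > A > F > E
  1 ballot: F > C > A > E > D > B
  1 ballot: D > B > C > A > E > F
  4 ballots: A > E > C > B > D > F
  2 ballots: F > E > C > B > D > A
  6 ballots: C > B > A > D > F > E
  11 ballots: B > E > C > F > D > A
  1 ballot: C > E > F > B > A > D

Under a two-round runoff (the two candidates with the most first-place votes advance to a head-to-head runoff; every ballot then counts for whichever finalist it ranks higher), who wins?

Round 1 first-place votes: A 4, B 11, C 7, D 12, E 0, F 3. D and B advance.
Runoff: D is ranked above B on 13 ballots, B above D on 24.

B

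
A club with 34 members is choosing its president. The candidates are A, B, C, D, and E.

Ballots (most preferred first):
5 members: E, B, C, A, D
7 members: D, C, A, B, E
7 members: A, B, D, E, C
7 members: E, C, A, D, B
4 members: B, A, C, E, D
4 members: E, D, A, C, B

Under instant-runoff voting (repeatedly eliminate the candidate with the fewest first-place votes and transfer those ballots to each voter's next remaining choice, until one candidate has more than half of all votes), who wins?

A

Round 1: A 7, B 4, C 0, D 7, E 16. C eliminated.
Round 2: A 7, B 4, D 7, E 16. B eliminated.
Round 3: A 11, D 7, E 16. D eliminated.
Round 4: A 18, E 16. A has a majority (≥18).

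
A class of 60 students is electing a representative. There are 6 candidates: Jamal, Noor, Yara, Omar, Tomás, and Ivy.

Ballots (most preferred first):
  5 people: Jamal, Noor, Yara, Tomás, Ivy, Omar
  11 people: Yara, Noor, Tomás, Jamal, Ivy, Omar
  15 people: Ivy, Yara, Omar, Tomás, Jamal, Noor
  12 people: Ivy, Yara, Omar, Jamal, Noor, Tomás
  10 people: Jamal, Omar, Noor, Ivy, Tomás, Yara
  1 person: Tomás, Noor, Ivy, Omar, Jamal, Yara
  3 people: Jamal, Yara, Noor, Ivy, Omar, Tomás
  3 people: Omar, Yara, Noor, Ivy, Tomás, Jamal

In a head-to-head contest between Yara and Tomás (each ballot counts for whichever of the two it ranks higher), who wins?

Yara

Yara is ranked above Tomás on 49 ballots; Tomás above Yara on 11.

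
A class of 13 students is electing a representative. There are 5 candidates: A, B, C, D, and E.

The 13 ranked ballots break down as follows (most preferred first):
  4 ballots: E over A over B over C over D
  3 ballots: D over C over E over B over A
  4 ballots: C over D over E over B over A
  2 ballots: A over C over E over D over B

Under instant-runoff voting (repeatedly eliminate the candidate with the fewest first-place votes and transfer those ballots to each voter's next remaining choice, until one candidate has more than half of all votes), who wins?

C

Round 1: A 2, B 0, C 4, D 3, E 4. B eliminated.
Round 2: A 2, C 4, D 3, E 4. A eliminated.
Round 3: C 6, D 3, E 4. D eliminated.
Round 4: C 9, E 4. C has a majority (≥7).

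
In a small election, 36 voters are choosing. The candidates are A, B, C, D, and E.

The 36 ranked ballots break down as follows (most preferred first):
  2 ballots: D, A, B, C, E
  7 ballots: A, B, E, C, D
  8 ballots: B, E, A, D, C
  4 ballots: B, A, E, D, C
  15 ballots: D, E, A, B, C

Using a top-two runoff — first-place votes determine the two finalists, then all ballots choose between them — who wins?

Round 1 first-place votes: A 7, B 12, C 0, D 17, E 0. D and B advance.
Runoff: D is ranked above B on 17 ballots, B above D on 19.

B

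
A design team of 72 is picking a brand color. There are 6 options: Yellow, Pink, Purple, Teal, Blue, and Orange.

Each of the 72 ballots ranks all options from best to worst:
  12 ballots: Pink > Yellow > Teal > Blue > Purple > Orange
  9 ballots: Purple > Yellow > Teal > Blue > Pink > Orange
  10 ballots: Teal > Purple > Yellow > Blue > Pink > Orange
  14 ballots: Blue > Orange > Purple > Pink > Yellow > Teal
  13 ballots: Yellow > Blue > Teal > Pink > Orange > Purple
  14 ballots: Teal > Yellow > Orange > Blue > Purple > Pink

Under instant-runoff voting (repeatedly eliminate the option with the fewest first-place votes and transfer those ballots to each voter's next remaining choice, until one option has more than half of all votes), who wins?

Round 1: Yellow 13, Pink 12, Purple 9, Teal 24, Blue 14, Orange 0. Orange eliminated.
Round 2: Yellow 13, Pink 12, Purple 9, Teal 24, Blue 14. Purple eliminated.
Round 3: Yellow 22, Pink 12, Teal 24, Blue 14. Pink eliminated.
Round 4: Yellow 34, Teal 24, Blue 14. Blue eliminated.
Round 5: Yellow 48, Teal 24. Yellow has a majority (≥37).

Yellow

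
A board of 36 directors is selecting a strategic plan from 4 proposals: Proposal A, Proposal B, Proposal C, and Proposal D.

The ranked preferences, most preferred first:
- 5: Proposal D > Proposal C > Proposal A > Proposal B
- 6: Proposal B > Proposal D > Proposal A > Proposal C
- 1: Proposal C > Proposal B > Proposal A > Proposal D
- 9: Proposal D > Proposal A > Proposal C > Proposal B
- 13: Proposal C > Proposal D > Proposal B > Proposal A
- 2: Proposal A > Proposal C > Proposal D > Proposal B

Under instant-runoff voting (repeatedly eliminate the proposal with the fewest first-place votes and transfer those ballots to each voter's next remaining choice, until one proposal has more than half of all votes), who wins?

Round 1: Proposal A 2, Proposal B 6, Proposal C 14, Proposal D 14. Proposal A eliminated.
Round 2: Proposal B 6, Proposal C 16, Proposal D 14. Proposal B eliminated.
Round 3: Proposal C 16, Proposal D 20. Proposal D has a majority (≥19).

Proposal D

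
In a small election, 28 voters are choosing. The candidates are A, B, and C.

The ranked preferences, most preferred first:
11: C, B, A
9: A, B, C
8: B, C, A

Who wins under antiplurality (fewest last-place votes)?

Last-place votes: A 19, B 0, C 9.

B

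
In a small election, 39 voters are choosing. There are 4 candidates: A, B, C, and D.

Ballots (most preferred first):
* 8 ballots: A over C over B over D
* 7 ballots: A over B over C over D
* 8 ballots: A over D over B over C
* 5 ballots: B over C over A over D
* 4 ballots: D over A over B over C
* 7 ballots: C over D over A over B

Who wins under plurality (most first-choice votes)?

First-place votes: A 23, B 5, C 7, D 4.

A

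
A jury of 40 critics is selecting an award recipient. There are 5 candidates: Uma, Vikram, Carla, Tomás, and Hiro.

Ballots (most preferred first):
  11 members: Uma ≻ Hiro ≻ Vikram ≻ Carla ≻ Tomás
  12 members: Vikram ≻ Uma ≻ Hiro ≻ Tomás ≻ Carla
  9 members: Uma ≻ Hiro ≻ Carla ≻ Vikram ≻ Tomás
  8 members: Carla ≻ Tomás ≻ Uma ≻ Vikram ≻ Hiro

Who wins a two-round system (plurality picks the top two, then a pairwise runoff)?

Uma

Round 1 first-place votes: Uma 20, Vikram 12, Carla 8, Tomás 0, Hiro 0. Uma and Vikram advance.
Runoff: Uma is ranked above Vikram on 28 ballots, Vikram above Uma on 12.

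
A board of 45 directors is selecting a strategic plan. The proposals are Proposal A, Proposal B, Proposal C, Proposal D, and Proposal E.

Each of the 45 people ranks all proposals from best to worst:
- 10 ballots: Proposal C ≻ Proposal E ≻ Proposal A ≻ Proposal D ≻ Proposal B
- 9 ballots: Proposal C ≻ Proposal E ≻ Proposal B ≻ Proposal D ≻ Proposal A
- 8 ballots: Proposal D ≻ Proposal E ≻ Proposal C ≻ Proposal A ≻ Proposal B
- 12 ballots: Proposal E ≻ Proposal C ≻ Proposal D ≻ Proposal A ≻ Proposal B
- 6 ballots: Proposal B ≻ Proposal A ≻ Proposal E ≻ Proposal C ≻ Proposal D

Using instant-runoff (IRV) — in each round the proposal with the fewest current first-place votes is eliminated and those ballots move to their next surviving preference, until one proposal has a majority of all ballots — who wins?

Round 1: Proposal A 0, Proposal B 6, Proposal C 19, Proposal D 8, Proposal E 12. Proposal A eliminated.
Round 2: Proposal B 6, Proposal C 19, Proposal D 8, Proposal E 12. Proposal B eliminated.
Round 3: Proposal C 19, Proposal D 8, Proposal E 18. Proposal D eliminated.
Round 4: Proposal C 19, Proposal E 26. Proposal E has a majority (≥23).

Proposal E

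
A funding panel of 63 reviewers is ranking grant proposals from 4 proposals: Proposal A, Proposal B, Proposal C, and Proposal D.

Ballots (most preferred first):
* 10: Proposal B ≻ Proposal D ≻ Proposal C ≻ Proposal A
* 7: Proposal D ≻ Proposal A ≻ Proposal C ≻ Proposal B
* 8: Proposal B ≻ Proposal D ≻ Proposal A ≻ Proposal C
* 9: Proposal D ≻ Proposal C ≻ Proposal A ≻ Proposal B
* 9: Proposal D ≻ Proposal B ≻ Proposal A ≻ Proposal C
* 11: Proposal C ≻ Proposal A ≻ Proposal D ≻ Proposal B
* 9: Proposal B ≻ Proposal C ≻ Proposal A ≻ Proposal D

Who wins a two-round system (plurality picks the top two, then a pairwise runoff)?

Round 1 first-place votes: Proposal A 0, Proposal B 27, Proposal C 11, Proposal D 25. Proposal B and Proposal D advance.
Runoff: Proposal B is ranked above Proposal D on 27 ballots, Proposal D above Proposal B on 36.

Proposal D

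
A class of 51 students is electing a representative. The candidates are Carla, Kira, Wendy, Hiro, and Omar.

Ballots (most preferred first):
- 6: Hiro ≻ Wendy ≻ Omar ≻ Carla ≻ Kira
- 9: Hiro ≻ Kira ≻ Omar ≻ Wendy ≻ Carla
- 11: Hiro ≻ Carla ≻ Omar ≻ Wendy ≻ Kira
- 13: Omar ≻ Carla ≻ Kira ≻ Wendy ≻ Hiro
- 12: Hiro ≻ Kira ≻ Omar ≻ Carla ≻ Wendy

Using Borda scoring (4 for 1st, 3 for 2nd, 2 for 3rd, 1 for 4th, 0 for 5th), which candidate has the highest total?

Hiro

Carla: 6×1 + 9×0 + 11×3 + 13×3 + 12×1 = 90
Kira: 6×0 + 9×3 + 11×0 + 13×2 + 12×3 = 89
Wendy: 6×3 + 9×1 + 11×1 + 13×1 + 12×0 = 51
Hiro: 6×4 + 9×4 + 11×4 + 13×0 + 12×4 = 152
Omar: 6×2 + 9×2 + 11×2 + 13×4 + 12×2 = 128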